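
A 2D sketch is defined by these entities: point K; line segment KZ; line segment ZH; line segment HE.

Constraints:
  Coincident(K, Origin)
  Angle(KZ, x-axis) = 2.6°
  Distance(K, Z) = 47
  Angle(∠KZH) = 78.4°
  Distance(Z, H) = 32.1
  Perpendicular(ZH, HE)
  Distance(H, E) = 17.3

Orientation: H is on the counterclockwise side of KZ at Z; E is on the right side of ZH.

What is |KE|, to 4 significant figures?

67.27

K is at the origin; KZ runs at 2.6° with length 47.0, so Z = 47.0·(cos 2.6°, sin 2.6°) = (46.95, 2.132). ∠KZH = 78.4°, so ZH runs at 2.6° + (180° − 78.4°) = 104.2° from the x-axis; with |ZH| = 32.1, H = Z + 32.1·(cos 104.2°, sin 104.2°) = (39.08, 33.25). The perpendicularity gives HE at right angles to ZH; with |HE| = 17.3 on the right of ZH, E = H + 17.3·(0.9694, 0.2453) = (55.85, 37.50). Then |KE| = |E − K| = 67.27.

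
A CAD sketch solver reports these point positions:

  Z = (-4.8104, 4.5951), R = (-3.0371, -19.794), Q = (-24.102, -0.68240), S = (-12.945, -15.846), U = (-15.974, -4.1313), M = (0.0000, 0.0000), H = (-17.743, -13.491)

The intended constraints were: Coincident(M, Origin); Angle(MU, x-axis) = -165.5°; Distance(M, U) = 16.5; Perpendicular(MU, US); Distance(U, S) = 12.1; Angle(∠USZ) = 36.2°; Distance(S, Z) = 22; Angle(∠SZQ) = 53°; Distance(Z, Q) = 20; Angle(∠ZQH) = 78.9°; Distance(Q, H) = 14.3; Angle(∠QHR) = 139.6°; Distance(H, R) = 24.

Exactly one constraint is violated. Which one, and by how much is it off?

Distance(H, R) = 24 — off by 8.00.

M = (0.00, 0.00) ✓; MU at -165.5° ✓; |MU| = 16.50 ✓; ∠(MU, US) = 90.00° ✓; |US| = 12.10 ✓; ∠USZ = 36.20° ✓; |SZ| = 22.00 ✓; ∠SZQ = 53.00° ✓; |ZQ| = 20.00 ✓; ∠ZQH = 78.90° ✓; |QH| = 14.30 ✓; ∠QHR = 139.6° ✓; |HR| = 16.00 ✗.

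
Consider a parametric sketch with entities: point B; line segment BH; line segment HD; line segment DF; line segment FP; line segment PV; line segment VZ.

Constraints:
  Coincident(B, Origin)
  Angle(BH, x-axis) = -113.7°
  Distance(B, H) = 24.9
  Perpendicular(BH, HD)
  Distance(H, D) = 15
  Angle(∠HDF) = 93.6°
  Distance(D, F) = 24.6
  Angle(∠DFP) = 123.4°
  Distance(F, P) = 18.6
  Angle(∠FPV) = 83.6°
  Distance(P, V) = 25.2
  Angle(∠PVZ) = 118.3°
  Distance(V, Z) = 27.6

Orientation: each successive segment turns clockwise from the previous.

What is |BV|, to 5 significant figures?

15.546

B is at the origin; BH runs at -113.7° with length 24.9, so H = (-10.008, -22.800). BH ⟂ HD, so HD runs at 156.30°; with |HD| = 15.0, D = (-23.743, -16.771). ∠HDF = 93.6° gives DF at 69.900° from the x-axis; with |DF| = 24.6, F = (-15.289, 6.3309). ∠DFP = 123.4° gives FP at 13.300° from the x-axis; with |FP| = 18.6, P = (2.8117, 10.610). ∠FPV = 83.6° gives PV at -83.100° from the x-axis; with |PV| = 25.2, V = (5.8392, -14.408). Then |BV| = |V − B| = 15.546.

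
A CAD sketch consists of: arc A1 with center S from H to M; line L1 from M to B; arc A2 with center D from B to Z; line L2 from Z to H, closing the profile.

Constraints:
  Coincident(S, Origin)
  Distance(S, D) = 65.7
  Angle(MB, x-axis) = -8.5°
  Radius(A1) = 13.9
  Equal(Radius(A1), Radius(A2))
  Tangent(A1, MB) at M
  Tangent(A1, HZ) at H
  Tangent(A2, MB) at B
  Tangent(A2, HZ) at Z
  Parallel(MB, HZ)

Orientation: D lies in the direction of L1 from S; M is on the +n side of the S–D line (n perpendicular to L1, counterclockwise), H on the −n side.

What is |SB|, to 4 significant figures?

67.15

Tangency of A1 to both parallel lines with radius 13.9 puts M and H at S ± 13.9·n: M = (2.055, 13.75), H = (-2.055, -13.75). Equal radii place B and Z the same way about D: B = D + 13.9·n = (67.03, 4.036), Z = D − 13.9·n = (62.92, -23.46). Then |SB| = |B − S| = 67.15.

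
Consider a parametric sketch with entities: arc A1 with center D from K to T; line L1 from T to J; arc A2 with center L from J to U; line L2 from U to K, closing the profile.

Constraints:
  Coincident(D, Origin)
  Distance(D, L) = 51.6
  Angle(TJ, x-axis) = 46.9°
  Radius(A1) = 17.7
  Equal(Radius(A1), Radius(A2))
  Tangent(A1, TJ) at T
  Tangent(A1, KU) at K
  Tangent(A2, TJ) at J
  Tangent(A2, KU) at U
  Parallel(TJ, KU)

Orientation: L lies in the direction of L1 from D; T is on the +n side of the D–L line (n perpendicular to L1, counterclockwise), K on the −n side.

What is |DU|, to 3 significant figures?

54.6

The slot axis is L1's direction at 46.9°, so u = (cos 46.9°, sin 46.9°) = (0.683, 0.730) and n = (−sin 46.9°, cos 46.9°) = (-0.730, 0.683). D is at the origin and L lies 51.6 along u from D, so L = 51.6·u = (35.3, 37.7). Tangency of A1 to both parallel lines with radius 17.7 puts T and K at D ± 17.7·n: T = (-12.9, 12.1), K = (12.9, -12.1). Equal radii place J and U the same way about L: J = L + 17.7·n = (22.3, 49.8), U = L − 17.7·n = (48.2, 25.6). Then |DU| = |U − D| = 54.6.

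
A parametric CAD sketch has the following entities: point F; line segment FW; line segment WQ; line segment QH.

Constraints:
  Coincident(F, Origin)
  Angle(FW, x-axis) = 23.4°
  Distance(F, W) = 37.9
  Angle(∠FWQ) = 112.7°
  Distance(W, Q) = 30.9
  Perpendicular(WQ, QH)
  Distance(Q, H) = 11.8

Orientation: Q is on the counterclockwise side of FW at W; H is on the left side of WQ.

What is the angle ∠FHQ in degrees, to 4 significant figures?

117.0°

F is at the origin; FW runs at 23.4° with length 37.9, so W = 37.9·(cos 23.4°, sin 23.4°) = (34.78, 15.05). ∠FWQ = 112.7°, so WQ runs at 23.4° + (180° − 112.7°) = 90.70° from the x-axis; with |WQ| = 30.9, Q = W + 30.9·(cos 90.70°, sin 90.70°) = (34.41, 45.95). The perpendicularity gives QH at right angles to WQ; with |QH| = 11.8 on the left of WQ, H = Q + 11.8·(-0.9999, -0.01222) = (22.61, 45.81). Then cos ∠FHQ = HF·HQ / (|HF||HQ|), giving 117.0°.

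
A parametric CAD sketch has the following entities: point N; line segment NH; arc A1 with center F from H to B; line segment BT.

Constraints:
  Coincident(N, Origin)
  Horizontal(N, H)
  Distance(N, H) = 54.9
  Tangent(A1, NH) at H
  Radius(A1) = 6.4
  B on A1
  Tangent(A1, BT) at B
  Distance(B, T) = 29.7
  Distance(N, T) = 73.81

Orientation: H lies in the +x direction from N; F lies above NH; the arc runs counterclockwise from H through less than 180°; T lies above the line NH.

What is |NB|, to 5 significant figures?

61.506

N is at the origin; N and H share the same y with |NH| = 54.9 and H on the +x side, so H = (54.900, 0.0000). The tangent condition forces FH to be normal to NH, so F = H + (0, 6.4) = (54.900, 6.4000). Since FB ⟂ BT (tangency), |FT| = √(6.4² + 29.7²) = 30.382 regardless of where B sits on A1. So T lies on both circle(N, 73.81) and circle(F, 30.382); the above-NH intersection is T = (64.944, 35.073). B is the foot of the tangent from T: B = (61.250, 5.6040).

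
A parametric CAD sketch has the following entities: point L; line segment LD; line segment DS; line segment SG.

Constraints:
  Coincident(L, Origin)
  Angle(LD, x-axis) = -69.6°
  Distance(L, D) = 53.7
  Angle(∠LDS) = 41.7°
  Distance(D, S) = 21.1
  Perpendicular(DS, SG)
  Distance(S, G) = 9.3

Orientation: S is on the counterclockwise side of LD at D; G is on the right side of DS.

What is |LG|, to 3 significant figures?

48.9

L is at the origin; LD runs at -69.6° with length 53.7, so D = 53.7·(cos -69.6°, sin -69.6°) = (18.7, -50.3). ∠LDS = 41.7°, so DS runs at -69.6° + (180° − 41.7°) = 68.7° from the x-axis; with |DS| = 21.1, S = D + 21.1·(cos 68.7°, sin 68.7°) = (26.4, -30.7). DS is perpendicular to SG; with |SG| = 9.3 on the right of DS, G = S + 9.3·(0.932, -0.363) = (35.0, -34.1). Then |LG| = |G − L| = 48.9.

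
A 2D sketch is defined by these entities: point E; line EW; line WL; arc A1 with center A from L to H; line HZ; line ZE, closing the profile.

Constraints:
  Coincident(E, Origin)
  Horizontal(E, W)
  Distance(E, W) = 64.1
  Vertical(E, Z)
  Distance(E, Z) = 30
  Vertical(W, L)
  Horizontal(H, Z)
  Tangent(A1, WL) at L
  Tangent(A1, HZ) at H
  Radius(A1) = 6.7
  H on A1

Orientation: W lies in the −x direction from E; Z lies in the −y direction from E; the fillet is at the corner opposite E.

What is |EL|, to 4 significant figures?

68.20

The virtual corner opposite E is at (-64.10, -30.00). Since A1 is tangent to WL there, AL ⟂ WL and A1 meets HZ tangentially, so AH is at right angles to HZ, with radius 6.7, so the center A sits 6.7 in from both sides at A = (-57.40, -23.30). That places the tangent points at L = (-64.10, -23.30) on WL and H = (-57.40, -30.00) on HZ. Then |EL| = |L − E| = 68.20.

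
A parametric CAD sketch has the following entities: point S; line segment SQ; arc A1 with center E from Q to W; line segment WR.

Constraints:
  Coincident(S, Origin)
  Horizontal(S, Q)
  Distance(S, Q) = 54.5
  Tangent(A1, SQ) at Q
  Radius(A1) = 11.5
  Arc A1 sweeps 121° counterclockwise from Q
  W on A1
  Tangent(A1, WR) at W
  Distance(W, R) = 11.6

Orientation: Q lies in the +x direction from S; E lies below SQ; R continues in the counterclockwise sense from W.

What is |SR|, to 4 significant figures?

57.54

On A1, Q sits at bearing 90° from E; a 121° counterclockwise sweep puts W at bearing 211°, so W = E + 11.5·(cos 211°, sin 211°) = (44.64, -17.42). Since A1 is tangent to WR there, EW ⟂ WR, so WR runs along (−sin 211°, cos 211°); with |WR| = 11.6, R = (50.62, -27.37). Then |SR| = |R − S| = 57.54.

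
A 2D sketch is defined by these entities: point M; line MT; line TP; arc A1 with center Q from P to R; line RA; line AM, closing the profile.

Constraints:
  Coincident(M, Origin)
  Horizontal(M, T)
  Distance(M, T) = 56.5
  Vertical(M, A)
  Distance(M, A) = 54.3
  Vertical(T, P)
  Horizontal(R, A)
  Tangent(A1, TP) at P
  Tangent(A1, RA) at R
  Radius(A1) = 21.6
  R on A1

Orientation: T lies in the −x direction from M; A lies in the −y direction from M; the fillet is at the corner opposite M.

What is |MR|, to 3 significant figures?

64.5

M is at the origin; MT is horizontal with |MT| = 56.5 and T on the −x side, so T = (-56.5, 0.00). M and A share the same x with |MA| = 54.3 and A on the −y side, so A = (0.00, -54.3). The virtual corner opposite M is at (-56.5, -54.3). Since A1 is tangent to TP there, QP ⟂ TP and since A1 is tangent to RA there, QR ⟂ RA, with radius 21.6, so the center Q sits 21.6 in from both sides at Q = (-34.9, -32.7). That places the tangent points at P = (-56.5, -32.7) on TP and R = (-34.9, -54.3) on RA. Then |MR| = |R − M| = 64.5.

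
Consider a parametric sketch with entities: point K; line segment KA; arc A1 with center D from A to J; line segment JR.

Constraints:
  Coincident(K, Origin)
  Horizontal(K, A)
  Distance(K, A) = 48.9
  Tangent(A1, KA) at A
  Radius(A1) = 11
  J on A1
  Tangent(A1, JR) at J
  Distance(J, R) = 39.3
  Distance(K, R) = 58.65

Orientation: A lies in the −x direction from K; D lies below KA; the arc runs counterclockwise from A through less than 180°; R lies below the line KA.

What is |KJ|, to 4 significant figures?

60.20

K is at the origin; KA is horizontal with |KA| = 48.9 and A on the −x side, so A = (-48.90, 0.000). Tangency of A1 to KA means the radius DA is perpendicular to KA, so D = A + (0, -11) = (-48.90, -11.00). Since DJ ⟂ JR (tangency), |DR| = √(11.0² + 39.3²) = 40.81 regardless of where J sits on A1. So R lies on both circle(K, 58.65) and circle(D, 40.81); the below-KA intersection is R = (-32.91, -48.55). J is the foot of the tangent from R: J = (-57.48, -17.88).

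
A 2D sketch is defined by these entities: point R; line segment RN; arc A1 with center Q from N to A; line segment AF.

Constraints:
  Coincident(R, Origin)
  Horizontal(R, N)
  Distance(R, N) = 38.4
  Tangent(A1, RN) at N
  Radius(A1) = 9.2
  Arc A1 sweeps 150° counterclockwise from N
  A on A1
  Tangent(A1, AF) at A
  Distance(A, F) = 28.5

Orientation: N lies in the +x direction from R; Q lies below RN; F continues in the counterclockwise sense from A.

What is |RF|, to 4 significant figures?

66.39

R is at the origin; R and N share the same y with |RN| = 38.4 and N on the +x side, so N = (38.40, 0.000). A1 meets RN tangentially, so QN is at right angles to RN, so Q = N + (0, -9.2) = (38.40, -9.200). On A1, N sits at bearing 90° from Q; a 150° counterclockwise sweep puts A at bearing 240°, so A = Q + 9.2·(cos 240°, sin 240°) = (33.80, -17.17). A1 meets AF tangentially, so QA is at right angles to AF, so AF runs along (−sin 240°, cos 240°); with |AF| = 28.5, F = (58.48, -31.42). Then |RF| = |F − R| = 66.39.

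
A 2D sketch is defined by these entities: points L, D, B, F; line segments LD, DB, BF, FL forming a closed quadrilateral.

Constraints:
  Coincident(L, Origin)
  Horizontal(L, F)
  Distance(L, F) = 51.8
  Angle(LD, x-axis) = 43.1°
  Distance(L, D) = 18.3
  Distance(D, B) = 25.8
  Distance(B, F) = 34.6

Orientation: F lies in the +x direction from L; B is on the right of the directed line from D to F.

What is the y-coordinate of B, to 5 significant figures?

-12.542

L is at the origin; LF is horizontal with |LF| = 51.8 and F in +x, so F = (51.8, 0). LD runs at 43.1° with |LD| = 18.3, so D = (13.362, 12.504). B is determined by |DB| = 25.8 and |BF| = 34.6 together: it lies at the intersection of circle(D, 25.8) and circle(F, 34.6). With |DF| = 40.421, the foot of the radical line on DF is 13.635 from D and the perpendicular offset is √(25.8² − 13.635²) = 21.902. Taking the right-of-DF solution: B = (19.553, -12.542).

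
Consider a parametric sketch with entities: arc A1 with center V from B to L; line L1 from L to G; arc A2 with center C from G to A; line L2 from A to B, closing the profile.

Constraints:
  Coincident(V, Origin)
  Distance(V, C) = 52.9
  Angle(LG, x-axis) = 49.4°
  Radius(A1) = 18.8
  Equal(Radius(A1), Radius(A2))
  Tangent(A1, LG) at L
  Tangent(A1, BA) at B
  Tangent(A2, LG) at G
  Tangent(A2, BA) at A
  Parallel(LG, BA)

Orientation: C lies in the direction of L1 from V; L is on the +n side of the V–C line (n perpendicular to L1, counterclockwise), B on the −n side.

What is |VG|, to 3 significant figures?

56.1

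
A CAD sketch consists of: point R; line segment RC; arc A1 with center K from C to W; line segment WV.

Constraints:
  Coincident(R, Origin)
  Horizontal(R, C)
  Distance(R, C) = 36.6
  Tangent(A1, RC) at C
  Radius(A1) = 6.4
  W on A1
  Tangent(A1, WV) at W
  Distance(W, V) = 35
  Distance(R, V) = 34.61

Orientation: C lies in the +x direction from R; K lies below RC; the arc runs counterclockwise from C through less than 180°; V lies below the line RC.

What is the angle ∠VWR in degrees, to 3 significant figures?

62.6°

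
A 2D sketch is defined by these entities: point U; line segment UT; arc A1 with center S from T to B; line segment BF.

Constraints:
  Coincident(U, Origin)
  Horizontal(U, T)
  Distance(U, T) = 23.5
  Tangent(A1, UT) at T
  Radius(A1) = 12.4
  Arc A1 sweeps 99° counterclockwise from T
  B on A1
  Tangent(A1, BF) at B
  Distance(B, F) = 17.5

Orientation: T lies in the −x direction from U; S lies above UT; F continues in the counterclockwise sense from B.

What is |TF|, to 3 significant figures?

33.0

On A1, T sits at bearing -90° from S; a 99° counterclockwise sweep puts B at bearing 9°, so B = S + 12.4·(cos 9°, sin 9°) = (-11.3, 14.3). Tangency of A1 to BF means the radius SB is perpendicular to BF, so BF runs along (−sin 9°, cos 9°); with |BF| = 17.5, F = (-14.0, 31.6). Then |TF| = |F − T| = 33.0.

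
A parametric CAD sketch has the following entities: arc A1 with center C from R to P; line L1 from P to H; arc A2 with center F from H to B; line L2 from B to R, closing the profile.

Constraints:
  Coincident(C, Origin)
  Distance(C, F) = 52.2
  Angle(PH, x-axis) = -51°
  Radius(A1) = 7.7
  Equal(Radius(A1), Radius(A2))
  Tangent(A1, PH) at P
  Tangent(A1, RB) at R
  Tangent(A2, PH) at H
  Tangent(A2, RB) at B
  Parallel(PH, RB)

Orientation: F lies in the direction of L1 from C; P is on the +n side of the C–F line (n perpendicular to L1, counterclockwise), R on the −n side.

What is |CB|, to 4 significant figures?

52.76

The slot axis is L1's direction at -51.0°, so u = (cos -51.0°, sin -51.0°) = (0.6293, -0.7771) and n = (−sin -51.0°, cos -51.0°) = (0.7771, 0.6293). C is at the origin and F lies 52.2 along u from C, so F = 52.2·u = (32.85, -40.57). Tangency of A1 to both parallel lines with radius 7.7 puts P and R at C ± 7.7·n: P = (5.984, 4.846), R = (-5.984, -4.846). Equal radii place H and B the same way about F: H = F + 7.7·n = (38.83, -35.72), B = F − 7.7·n = (26.87, -45.41). Then |CB| = |B − C| = 52.76.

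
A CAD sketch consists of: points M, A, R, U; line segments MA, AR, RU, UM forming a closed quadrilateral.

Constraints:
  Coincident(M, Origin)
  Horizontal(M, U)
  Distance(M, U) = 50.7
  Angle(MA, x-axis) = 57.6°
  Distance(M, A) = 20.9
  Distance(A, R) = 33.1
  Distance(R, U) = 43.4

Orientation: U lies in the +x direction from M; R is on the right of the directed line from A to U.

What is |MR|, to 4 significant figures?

18.47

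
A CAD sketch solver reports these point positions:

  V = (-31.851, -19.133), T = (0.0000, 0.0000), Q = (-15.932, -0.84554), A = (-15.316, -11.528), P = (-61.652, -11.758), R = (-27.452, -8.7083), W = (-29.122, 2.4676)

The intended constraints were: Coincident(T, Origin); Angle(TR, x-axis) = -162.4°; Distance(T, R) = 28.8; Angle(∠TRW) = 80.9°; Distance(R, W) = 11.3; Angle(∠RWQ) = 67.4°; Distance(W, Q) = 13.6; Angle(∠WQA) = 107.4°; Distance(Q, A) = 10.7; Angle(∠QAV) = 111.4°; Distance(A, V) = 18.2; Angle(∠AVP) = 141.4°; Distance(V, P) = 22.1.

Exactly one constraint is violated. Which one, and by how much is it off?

Distance(V, P) = 22.1 — off by 8.60.

T = (0.00, 0.00) ✓; TR at -162.4° ✓; |TR| = 28.80 ✓; ∠TRW = 80.90° ✓; |RW| = 11.30 ✓; ∠RWQ = 67.40° ✓; |WQ| = 13.60 ✓; ∠WQA = 107.4° ✓; |QA| = 10.70 ✓; ∠QAV = 111.4° ✓; |AV| = 18.20 ✓; ∠AVP = 141.4° ✓; |VP| = 30.70 ✗.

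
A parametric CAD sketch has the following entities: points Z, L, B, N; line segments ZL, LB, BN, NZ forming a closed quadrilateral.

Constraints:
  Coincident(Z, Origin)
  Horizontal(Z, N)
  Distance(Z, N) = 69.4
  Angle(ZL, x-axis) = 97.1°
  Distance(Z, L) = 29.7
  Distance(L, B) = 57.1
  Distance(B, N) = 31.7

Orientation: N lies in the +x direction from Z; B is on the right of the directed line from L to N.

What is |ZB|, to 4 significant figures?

39.83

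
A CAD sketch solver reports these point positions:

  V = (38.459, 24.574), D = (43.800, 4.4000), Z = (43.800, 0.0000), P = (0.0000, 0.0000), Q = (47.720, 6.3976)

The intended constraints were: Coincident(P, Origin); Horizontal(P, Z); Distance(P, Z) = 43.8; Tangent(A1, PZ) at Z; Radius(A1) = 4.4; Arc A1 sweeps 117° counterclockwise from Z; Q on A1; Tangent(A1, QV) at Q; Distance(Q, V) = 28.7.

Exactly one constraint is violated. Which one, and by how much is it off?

Distance(Q, V) = 28.7 — off by 8.30.

P = (0.00, 0.00) ✓; P.y = 0.00, Z.y = 0.00 ✓; |PZ| = 43.80 ✓; ∠(DZ, ZP) = 90.00° ✓; |DZ| = 4.400 ✓; bearing(D→Q) − bearing(D→Z) = 117.0° ✓; |DQ| = 4.400 ✓; ∠(DQ, QV) = 90.00° ✓; |QV| = 20.40 ✗.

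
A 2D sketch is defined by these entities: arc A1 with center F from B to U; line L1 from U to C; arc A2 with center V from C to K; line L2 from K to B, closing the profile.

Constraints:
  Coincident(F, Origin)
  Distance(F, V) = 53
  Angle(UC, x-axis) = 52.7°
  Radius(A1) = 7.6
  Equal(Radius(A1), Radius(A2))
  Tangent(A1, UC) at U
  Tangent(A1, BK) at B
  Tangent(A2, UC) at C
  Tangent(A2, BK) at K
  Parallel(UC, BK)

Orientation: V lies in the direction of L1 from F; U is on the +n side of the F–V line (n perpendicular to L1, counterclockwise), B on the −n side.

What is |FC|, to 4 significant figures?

53.54

Tangency of A1 to both parallel lines with radius 7.6 puts U and B at F ± 7.6·n: U = (-6.046, 4.606), B = (6.046, -4.606). Equal radii place C and K the same way about V: C = V + 7.6·n = (26.07, 46.77), K = V − 7.6·n = (38.16, 37.55). Then |FC| = |C − F| = 53.54.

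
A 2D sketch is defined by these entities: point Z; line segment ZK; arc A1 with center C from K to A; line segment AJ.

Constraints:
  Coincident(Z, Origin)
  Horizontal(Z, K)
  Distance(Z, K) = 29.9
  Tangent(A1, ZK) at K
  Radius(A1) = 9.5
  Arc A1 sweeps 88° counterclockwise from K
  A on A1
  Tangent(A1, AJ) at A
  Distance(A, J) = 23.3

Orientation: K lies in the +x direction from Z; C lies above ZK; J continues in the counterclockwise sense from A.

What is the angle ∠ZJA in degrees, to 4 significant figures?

49.09°

Z is at the origin; Z and K share the same y with |ZK| = 29.9 and K on the +x side, so K = (29.90, 0.000). A1 meets ZK tangentially, so CK is at right angles to ZK, so C = K + (0, 9.5) = (29.90, 9.500). On A1, K sits at bearing -90° from C; an 88° counterclockwise sweep puts A at bearing -2°, so A = C + 9.5·(cos -2°, sin -2°) = (39.39, 9.168). Since A1 is tangent to AJ there, CA ⟂ AJ, so AJ runs along (−sin -2°, cos -2°); with |AJ| = 23.3, J = (40.21, 32.45). Then cos ∠ZJA = JZ·JA / (|JZ||JA|), giving 49.09°.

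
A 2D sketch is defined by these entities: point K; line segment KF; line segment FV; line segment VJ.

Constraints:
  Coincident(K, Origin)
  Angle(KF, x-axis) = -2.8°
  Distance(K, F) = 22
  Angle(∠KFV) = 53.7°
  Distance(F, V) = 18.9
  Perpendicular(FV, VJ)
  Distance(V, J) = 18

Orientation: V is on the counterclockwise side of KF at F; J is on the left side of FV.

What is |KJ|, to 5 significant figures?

5.8819

K is at the origin; KF runs at -2.8° with length 22.0, so F = 22.0·(cos -2.8°, sin -2.8°) = (21.974, -1.0747). ∠KFV = 53.7°, so FV runs at -2.8° + (180° − 53.7°) = 123.50° from the x-axis; with |FV| = 18.9, V = F + 18.9·(cos 123.50°, sin 123.50°) = (11.542, 14.686). FV ⟂ VJ; with |VJ| = 18.0 on the left of FV, J = V + 18.0·(-0.83389, -0.55194) = (-3.4678, 4.7509). Then |KJ| = |J − K| = 5.8819.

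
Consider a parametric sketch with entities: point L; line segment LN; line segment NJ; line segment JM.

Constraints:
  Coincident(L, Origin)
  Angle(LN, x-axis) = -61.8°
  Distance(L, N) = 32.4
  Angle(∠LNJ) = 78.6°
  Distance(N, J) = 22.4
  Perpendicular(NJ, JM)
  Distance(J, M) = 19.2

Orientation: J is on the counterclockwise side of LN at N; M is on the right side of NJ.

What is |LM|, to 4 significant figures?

53.41

∠LNJ = 78.6°, so NJ runs at -61.8° + (180° − 78.6°) = 39.60° from the x-axis; with |NJ| = 22.4, J = N + 22.4·(cos 39.60°, sin 39.60°) = (32.57, -14.28). The perpendicularity gives JM at right angles to NJ; with |JM| = 19.2 on the right of NJ, M = J + 19.2·(0.6374, -0.7705) = (44.81, -29.07). Then |LM| = |M − L| = 53.41.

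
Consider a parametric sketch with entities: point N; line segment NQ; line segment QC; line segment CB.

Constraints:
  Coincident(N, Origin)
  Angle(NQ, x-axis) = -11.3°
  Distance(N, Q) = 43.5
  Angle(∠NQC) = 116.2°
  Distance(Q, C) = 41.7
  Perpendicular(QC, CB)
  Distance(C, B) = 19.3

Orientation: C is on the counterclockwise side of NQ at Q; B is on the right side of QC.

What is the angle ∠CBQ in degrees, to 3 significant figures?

65.2°

∠NQC = 116.2°, so QC runs at -11.3° + (180° − 116.2°) = 52.5° from the x-axis; with |QC| = 41.7, C = Q + 41.7·(cos 52.5°, sin 52.5°) = (68.0, 24.6). QC ⟂ CB; with |CB| = 19.3 on the right of QC, B = C + 19.3·(0.793, -0.609) = (83.4, 12.8). Then cos ∠CBQ = BC·BQ / (|BC||BQ|), giving 65.2°.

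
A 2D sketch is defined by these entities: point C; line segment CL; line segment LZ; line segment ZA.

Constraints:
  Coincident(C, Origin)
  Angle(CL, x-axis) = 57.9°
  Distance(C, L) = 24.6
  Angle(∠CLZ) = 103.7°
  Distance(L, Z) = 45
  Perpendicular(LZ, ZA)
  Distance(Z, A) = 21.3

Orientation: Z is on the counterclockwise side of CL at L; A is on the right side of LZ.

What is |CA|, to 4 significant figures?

68.02

C is at the origin; CL runs at 57.9° with length 24.6, so L = 24.6·(cos 57.9°, sin 57.9°) = (13.07, 20.84). ∠CLZ = 103.7°, so LZ runs at 57.9° + (180° − 103.7°) = 134.2° from the x-axis; with |LZ| = 45.0, Z = L + 45.0·(cos 134.2°, sin 134.2°) = (-18.30, 53.10). LZ ⟂ ZA; with |ZA| = 21.3 on the right of LZ, A = Z + 21.3·(0.7169, 0.6972) = (-3.030, 67.95). Then |CA| = |A − C| = 68.02.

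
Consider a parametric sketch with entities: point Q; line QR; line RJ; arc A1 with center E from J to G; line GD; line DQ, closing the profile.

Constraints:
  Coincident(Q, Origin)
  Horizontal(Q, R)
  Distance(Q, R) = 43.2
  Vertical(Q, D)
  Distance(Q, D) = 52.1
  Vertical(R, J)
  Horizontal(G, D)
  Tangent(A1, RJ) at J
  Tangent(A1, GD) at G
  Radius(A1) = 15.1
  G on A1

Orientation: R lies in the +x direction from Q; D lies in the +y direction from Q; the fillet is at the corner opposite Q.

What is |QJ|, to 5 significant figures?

56.879

The virtual corner opposite Q is at (43.200, 52.100). Since A1 is tangent to RJ there, EJ ⟂ RJ and since A1 is tangent to GD there, EG ⟂ GD, with radius 15.1, so the center E sits 15.1 in from both sides at E = (28.100, 37.000). That places the tangent points at J = (43.200, 37.000) on RJ and G = (28.100, 52.100) on GD. Then |QJ| = |J − Q| = 56.879.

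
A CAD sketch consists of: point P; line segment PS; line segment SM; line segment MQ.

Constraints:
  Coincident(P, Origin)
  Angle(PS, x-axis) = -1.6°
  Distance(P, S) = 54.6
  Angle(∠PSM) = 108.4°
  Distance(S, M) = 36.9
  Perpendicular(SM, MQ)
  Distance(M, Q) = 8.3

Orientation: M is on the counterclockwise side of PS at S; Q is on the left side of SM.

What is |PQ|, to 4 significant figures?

69.45

P is at the origin; PS runs at -1.6° with length 54.6, so S = 54.6·(cos -1.6°, sin -1.6°) = (54.58, -1.525). ∠PSM = 108.4°, so SM runs at -1.6° + (180° − 108.4°) = 70.00° from the x-axis; with |SM| = 36.9, M = S + 36.9·(cos 70.00°, sin 70.00°) = (67.20, 33.15). The perpendicularity gives MQ at right angles to SM; with |MQ| = 8.3 on the left of SM, Q = M + 8.3·(-0.9397, 0.3420) = (59.40, 35.99). Then |PQ| = |Q − P| = 69.45.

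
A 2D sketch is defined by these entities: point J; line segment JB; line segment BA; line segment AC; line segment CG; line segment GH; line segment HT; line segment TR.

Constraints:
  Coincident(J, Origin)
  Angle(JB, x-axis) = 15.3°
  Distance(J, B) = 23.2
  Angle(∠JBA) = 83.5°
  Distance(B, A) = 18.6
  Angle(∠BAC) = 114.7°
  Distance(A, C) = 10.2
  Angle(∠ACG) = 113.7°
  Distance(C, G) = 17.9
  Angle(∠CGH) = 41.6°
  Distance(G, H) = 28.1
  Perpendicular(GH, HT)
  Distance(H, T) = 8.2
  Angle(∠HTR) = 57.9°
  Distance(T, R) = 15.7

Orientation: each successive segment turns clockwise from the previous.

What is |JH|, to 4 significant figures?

29.70

∠ACG = 113.7° gives CG at 147.2° from the x-axis; with |CG| = 17.9, G = (1.671, -8.192). ∠CGH = 41.6° gives GH at 8.800° from the x-axis; with |GH| = 28.1, H = (29.44, -3.893). Then |JH| = |H − J| = 29.70.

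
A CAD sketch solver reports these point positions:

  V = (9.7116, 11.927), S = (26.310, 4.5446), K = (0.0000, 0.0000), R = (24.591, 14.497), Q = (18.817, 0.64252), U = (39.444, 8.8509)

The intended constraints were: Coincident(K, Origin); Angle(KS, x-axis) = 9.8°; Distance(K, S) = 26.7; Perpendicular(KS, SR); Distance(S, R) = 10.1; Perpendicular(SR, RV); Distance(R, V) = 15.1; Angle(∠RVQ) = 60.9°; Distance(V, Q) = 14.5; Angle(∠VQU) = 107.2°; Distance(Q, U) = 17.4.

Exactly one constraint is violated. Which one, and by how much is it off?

Distance(Q, U) = 17.4 — off by 4.80.

K = (0.00, 0.00) ✓; KS at 9.800° ✓; |KS| = 26.70 ✓; ∠(KS, SR) = 90.00° ✓; |SR| = 10.10 ✓; ∠(SR, RV) = 90.00° ✓; |RV| = 15.10 ✓; ∠RVQ = 60.90° ✓; |VQ| = 14.50 ✓; ∠VQU = 107.2° ✓; |QU| = 22.20 ✗.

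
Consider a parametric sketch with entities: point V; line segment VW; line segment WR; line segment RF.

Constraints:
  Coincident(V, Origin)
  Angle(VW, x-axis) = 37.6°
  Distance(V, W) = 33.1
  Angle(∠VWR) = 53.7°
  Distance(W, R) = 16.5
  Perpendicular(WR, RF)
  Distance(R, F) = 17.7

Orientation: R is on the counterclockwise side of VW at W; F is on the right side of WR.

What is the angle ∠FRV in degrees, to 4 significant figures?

173.4°

V is at the origin; VW runs at 37.6° with length 33.1, so W = 33.1·(cos 37.6°, sin 37.6°) = (26.22, 20.20). ∠VWR = 53.7°, so WR runs at 37.6° + (180° − 53.7°) = 163.9° from the x-axis; with |WR| = 16.5, R = W + 16.5·(cos 163.9°, sin 163.9°) = (10.37, 24.77). The perpendicularity gives RF at right angles to WR; with |RF| = 17.7 on the right of WR, F = R + 17.7·(0.2773, 0.9608) = (15.28, 41.78). Then cos ∠FRV = RF·RV / (|RF||RV|), giving 173.4°.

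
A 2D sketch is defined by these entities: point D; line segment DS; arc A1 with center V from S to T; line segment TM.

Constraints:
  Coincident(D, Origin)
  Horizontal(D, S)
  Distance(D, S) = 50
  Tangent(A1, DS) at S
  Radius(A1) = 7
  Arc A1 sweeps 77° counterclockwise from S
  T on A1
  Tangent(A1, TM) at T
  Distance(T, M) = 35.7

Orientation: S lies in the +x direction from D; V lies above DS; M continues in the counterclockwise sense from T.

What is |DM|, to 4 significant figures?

76.31

On A1, S sits at bearing -90° from V; a 77° counterclockwise sweep puts T at bearing -13°, so T = V + 7.0·(cos -13°, sin -13°) = (56.82, 5.425). Since A1 is tangent to TM there, VT ⟂ TM, so TM runs along (−sin -13°, cos -13°); with |TM| = 35.7, M = (64.85, 40.21). Then |DM| = |M − D| = 76.31.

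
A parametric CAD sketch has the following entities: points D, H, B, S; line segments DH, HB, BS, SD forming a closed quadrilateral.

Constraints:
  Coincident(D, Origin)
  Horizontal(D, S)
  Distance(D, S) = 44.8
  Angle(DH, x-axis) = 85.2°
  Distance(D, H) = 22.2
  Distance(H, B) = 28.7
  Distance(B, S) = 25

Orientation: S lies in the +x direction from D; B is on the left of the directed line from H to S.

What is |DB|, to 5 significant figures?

36.768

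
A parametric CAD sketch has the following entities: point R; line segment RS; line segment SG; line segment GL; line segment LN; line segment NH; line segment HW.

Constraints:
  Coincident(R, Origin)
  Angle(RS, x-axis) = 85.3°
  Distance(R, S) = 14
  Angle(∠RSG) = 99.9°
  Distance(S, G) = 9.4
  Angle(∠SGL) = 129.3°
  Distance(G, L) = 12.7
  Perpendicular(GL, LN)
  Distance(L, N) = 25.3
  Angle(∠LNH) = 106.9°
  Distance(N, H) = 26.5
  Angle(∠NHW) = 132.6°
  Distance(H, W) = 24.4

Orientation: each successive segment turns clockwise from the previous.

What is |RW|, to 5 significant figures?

36.976

R is at the origin; RS runs at 85.3° with length 14.0, so S = (1.1471, 13.953). ∠RSG = 99.9° gives SG at 5.2000° from the x-axis; with |SG| = 9.4, G = (10.508, 14.805). ∠SGL = 129.3° gives GL at -45.500° from the x-axis; with |GL| = 12.7, L = (19.410, 5.7466). GL is perpendicular to LN, so LN runs at -135.50°; with |LN| = 25.3, N = (1.3648, -11.986). ∠LNH = 106.9° gives NH at 151.40° from the x-axis; with |NH| = 26.5, H = (-21.902, 0.69892). ∠NHW = 132.6° gives HW at 104.00° from the x-axis; with |HW| = 24.4, W = (-27.805, 24.374). Then |RW| = |W − R| = 36.976.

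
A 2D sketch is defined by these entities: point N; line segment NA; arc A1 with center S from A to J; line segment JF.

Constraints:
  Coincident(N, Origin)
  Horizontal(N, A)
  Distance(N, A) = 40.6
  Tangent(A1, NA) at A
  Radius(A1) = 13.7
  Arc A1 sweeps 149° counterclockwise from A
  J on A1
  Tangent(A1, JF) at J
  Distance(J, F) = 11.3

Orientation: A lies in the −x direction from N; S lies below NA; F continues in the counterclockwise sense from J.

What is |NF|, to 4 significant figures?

49.18

On A1, A sits at bearing 90° from S; a 149° counterclockwise sweep puts J at bearing 239°, so J = S + 13.7·(cos 239°, sin 239°) = (-47.66, -25.44). A1 meets JF tangentially, so SJ is at right angles to JF, so JF runs along (−sin 239°, cos 239°); with |JF| = 11.3, F = (-37.97, -31.26). Then |NF| = |F − N| = 49.18.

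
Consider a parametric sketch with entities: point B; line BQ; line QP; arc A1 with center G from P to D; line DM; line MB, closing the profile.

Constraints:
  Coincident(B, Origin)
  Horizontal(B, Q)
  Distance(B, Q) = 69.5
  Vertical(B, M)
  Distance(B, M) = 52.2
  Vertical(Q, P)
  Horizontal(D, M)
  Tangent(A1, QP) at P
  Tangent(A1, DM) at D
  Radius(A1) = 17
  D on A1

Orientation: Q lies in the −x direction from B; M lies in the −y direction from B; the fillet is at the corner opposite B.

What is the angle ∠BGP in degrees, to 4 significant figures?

146.2°

B is at the origin; B and Q share the same y with |BQ| = 69.5 and Q on the −x side, so Q = (-69.50, 0.000). BM is vertical with |BM| = 52.2 and M on the −y side, so M = (0.000, -52.20). The virtual corner opposite B is at (-69.50, -52.20). The tangent condition forces GP to be normal to QP and tangency of A1 to DM means the radius GD is perpendicular to DM, with radius 17.0, so the center G sits 17.0 in from both sides at G = (-52.50, -35.20). That places the tangent points at P = (-69.50, -35.20) on QP and D = (-52.50, -52.20) on DM. Then cos ∠BGP = GB·GP / (|GB||GP|), giving 146.2°.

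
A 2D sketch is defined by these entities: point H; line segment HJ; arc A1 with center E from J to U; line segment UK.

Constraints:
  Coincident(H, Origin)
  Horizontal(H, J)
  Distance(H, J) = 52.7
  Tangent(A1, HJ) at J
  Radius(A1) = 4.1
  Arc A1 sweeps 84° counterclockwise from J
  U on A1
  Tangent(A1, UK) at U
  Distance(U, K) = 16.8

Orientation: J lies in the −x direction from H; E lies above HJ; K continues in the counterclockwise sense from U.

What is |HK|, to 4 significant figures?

51.11

H is at the origin; H and J share the same y with |HJ| = 52.7 and J on the −x side, so J = (-52.70, 0.000). Tangency of A1 to HJ means the radius EJ is perpendicular to HJ, so E = J + (0, 4.1) = (-52.70, 4.100). On A1, J sits at bearing -90° from E; an 84° counterclockwise sweep puts U at bearing -6°, so U = E + 4.1·(cos -6°, sin -6°) = (-48.62, 3.671). Since A1 is tangent to UK there, EU ⟂ UK, so UK runs along (−sin -6°, cos -6°); with |UK| = 16.8, K = (-46.87, 20.38). Then |HK| = |K − H| = 51.11.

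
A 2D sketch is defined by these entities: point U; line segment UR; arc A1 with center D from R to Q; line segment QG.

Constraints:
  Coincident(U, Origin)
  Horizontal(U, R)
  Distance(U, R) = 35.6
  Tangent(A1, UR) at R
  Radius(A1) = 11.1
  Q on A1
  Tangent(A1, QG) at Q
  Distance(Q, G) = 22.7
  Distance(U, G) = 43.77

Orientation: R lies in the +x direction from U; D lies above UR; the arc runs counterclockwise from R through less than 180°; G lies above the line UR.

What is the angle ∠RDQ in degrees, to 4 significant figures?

136.8°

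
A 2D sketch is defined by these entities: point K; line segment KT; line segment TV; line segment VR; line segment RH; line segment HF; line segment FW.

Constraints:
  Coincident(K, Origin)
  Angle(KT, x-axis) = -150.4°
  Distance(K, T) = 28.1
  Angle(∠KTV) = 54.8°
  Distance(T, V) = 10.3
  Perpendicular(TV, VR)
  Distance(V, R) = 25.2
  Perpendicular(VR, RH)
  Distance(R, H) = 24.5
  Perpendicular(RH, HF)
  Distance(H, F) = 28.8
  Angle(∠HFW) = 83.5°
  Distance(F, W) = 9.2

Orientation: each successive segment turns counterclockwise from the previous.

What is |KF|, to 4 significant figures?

40.37

K is at the origin; KT runs at -150.4° with length 28.1, so T = (-24.43, -13.88). ∠KTV = 54.8° gives TV at -25.20° from the x-axis; with |TV| = 10.3, V = (-15.11, -18.27). The perpendicularity gives VR at right angles to TV, so VR runs at 64.80°; with |VR| = 25.2, R = (-4.383, 4.536). The perpendicularity gives RH at right angles to VR, so RH runs at 154.8°; with |RH| = 24.5, H = (-26.55, 14.97). RH ⟂ HF, so HF runs at -115.2°; with |HF| = 28.8, F = (-38.81, -11.09). Then |KF| = |F − K| = 40.37.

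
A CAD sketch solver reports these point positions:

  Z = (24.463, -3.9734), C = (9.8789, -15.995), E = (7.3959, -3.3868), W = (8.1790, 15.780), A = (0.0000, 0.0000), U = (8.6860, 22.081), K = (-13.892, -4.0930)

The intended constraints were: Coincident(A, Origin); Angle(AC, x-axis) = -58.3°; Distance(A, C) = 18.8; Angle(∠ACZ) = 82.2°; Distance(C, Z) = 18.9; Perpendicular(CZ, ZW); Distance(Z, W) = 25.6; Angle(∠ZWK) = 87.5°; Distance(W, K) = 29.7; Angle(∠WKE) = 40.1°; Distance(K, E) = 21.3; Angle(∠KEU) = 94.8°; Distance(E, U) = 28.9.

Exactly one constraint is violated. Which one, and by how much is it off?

Distance(E, U) = 28.9 — off by 3.40.

A = (0.00, 0.00) ✓; AC at -58.30° ✓; |AC| = 18.80 ✓; ∠ACZ = 82.20° ✓; |CZ| = 18.90 ✓; ∠(CZ, ZW) = 90.00° ✓; |ZW| = 25.60 ✓; ∠ZWK = 87.50° ✓; |WK| = 29.70 ✓; ∠WKE = 40.10° ✓; |KE| = 21.30 ✓; ∠KEU = 94.80° ✓; |EU| = 25.50 ✗.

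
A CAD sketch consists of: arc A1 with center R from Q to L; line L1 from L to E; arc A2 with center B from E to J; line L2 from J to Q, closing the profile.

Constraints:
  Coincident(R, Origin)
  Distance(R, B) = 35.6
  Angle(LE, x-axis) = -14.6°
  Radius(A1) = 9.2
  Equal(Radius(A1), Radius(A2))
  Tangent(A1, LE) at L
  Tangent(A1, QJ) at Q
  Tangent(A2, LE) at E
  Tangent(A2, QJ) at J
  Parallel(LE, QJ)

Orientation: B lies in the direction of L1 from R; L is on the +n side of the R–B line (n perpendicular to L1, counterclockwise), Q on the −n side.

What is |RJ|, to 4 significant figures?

36.77

Tangency of A1 to both parallel lines with radius 9.2 puts L and Q at R ± 9.2·n: L = (2.319, 8.903), Q = (-2.319, -8.903). Equal radii place E and J the same way about B: E = B + 9.2·n = (36.77, -0.07074), J = B − 9.2·n = (32.13, -17.88). Then |RJ| = |J − R| = 36.77.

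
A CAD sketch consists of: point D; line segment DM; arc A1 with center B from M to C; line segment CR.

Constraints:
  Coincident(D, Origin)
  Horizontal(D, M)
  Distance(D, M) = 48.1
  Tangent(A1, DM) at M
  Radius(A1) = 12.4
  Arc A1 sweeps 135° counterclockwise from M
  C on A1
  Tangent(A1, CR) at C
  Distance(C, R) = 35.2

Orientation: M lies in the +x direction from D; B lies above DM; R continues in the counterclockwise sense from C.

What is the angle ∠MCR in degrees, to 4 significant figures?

112.5°

D is at the origin; DM is horizontal with |DM| = 48.1 and M on the +x side, so M = (48.10, 0.000). A1 meets DM tangentially, so BM is at right angles to DM, so B = M + (0, 12.4) = (48.10, 12.40). On A1, M sits at bearing -90° from B; a 135° counterclockwise sweep puts C at bearing 45°, so C = B + 12.4·(cos 45°, sin 45°) = (56.87, 21.17). A1 meets CR tangentially, so BC is at right angles to CR, so CR runs along (−sin 45°, cos 45°); with |CR| = 35.2, R = (31.98, 46.06). Then cos ∠MCR = CM·CR / (|CM||CR|), giving 112.5°.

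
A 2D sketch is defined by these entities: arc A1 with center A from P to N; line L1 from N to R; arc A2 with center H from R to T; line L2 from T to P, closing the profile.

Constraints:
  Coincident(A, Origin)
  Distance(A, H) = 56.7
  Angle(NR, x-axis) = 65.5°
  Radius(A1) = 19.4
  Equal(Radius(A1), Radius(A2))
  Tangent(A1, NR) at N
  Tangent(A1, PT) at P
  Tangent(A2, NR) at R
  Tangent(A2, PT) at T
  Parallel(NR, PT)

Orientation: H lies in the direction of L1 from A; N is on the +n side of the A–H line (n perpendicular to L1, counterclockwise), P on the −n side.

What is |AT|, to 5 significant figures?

59.927

Tangency of A1 to both parallel lines with radius 19.4 puts N and P at A ± 19.4·n: N = (-17.653, 8.0450), P = (17.653, -8.0450). Equal radii place R and T the same way about H: R = H + 19.4·n = (5.8599, 59.640), T = H − 19.4·n = (41.166, 43.550). Then |AT| = |T − A| = 59.927.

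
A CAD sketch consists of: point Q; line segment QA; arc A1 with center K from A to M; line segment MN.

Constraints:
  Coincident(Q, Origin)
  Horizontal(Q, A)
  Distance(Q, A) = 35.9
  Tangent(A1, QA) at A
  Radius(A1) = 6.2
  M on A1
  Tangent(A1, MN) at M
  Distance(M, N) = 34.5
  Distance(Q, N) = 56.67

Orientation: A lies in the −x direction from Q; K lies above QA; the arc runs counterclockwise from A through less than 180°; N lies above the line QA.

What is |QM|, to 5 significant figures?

30.927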